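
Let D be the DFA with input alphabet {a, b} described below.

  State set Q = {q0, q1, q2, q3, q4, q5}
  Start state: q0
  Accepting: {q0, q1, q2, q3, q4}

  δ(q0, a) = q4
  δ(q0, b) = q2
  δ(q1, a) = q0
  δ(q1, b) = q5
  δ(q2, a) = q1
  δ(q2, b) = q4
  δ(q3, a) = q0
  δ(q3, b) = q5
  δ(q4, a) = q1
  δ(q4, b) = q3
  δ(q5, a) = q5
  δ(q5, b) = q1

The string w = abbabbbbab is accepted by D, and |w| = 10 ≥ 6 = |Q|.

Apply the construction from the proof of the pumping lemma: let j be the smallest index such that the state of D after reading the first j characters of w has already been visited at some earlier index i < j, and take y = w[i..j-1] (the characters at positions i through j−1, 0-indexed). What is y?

Run of D on w = a b b a b b b b a b:
  step 0: q0  (start)
  step 1: q4  (read a: q0→q4)
  step 2: q3  (read b: q4→q3)
  step 3: q5  (read b: q3→q5)
  step 4: q5  (read a: q5→q5)   ← first repeat (q5 seen earlier)
  step 5: q1  (read b: q5→q1)
  step 6: q5  (read b: q1→q5)
  step 7: q1  (read b: q5→q1)
  step 8: q5  (read b: q1→q5)
  step 9: q5  (read a: q5→q5)
  step 10: q1  (read b: q5→q1)

So i = 3, j = 4, giving x = w[0:3] = abb, y = w[3:4] = a, z = w[4:10] = bbbbab.
Check: |xy| = 4 ≤ 6 and |y| = 1 ≥ 1. Reading y takes D from q5 back to q5, so every xyⁱz is accepted.
The DFA has 6 states, so the proof of the pumping lemma guarantees a repeated state among the first 6+1 visited; the segment between the two visits is the pumpable y.

a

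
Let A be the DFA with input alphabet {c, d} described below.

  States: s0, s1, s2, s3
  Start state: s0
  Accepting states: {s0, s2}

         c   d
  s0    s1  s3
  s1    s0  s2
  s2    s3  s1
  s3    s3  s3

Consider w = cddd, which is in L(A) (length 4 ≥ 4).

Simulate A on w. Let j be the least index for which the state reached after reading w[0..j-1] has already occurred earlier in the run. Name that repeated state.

s1

Run of A on w = c d d d:
  step 0: s0  (start)
  step 1: s1  (read c: s0→s1)
  step 2: s2  (read d: s1→s2)
  step 3: s1  (read d: s2→s1)   ← first repeat (s1 seen earlier)
  step 4: s2  (read d: s1→s2)

The earliest repeat is at step j = 3: A is in s1, which it already visited at step i = 1.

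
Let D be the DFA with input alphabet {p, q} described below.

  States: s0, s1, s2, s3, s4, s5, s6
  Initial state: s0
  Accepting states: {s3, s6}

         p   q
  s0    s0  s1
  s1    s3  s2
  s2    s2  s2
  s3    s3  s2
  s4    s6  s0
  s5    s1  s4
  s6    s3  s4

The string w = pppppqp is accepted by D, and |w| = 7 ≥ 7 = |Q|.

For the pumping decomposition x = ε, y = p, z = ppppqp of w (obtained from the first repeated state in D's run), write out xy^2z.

xy^2z = ε·p·p·ppppqp = ppppppqp.
Reading y = p takes D from s0 back to s0, so after x·y·y the machine is still in s0, and z then leads to the accepting state s3. Hence ppppppqp ∈ L(D).

ppppppqp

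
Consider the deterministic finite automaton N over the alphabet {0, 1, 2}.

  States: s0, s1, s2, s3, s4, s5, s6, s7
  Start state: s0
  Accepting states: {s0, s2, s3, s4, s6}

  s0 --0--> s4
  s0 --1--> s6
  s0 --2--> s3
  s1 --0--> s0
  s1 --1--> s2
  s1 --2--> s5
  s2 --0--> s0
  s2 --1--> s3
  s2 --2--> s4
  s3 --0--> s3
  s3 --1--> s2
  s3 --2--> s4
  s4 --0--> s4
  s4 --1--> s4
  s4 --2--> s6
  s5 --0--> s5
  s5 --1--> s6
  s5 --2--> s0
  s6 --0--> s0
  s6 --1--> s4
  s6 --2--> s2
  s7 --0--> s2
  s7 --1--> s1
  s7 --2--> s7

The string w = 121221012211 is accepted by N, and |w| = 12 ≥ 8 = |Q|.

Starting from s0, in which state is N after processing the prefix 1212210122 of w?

s2

Run of N on the first 10 characters of w = 1 2 1 2 2 1 0 1 2 2:
  step 0: s0  (start)
  step 1: s6  (read 1: s0→s6)
  step 2: s2  (read 2: s6→s2)
  step 3: s3  (read 1: s2→s3)
  step 4: s4  (read 2: s3→s4)
  step 5: s6  (read 2: s4→s6)
  step 6: s4  (read 1: s6→s4)
  step 7: s4  (read 0: s4→s4)
  step 8: s4  (read 1: s4→s4)
  step 9: s6  (read 2: s4→s6)
  step 10: s2  (read 2: s6→s2)

After reading 10 characters, N is in state s2.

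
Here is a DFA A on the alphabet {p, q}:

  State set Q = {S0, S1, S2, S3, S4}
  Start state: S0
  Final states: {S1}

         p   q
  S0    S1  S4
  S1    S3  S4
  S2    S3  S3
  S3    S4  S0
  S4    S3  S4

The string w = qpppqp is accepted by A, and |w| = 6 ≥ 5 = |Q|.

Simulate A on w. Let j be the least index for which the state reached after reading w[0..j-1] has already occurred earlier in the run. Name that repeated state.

S4

State sequence: S0 -q-> S4 -p-> S3 -p-> S4 -p-> S3 -q-> S0 -p-> S1
First repeat at step 3: S4 was already visited.

The earliest repeat is at step j = 3: A is in S4, which it already visited at step i = 1.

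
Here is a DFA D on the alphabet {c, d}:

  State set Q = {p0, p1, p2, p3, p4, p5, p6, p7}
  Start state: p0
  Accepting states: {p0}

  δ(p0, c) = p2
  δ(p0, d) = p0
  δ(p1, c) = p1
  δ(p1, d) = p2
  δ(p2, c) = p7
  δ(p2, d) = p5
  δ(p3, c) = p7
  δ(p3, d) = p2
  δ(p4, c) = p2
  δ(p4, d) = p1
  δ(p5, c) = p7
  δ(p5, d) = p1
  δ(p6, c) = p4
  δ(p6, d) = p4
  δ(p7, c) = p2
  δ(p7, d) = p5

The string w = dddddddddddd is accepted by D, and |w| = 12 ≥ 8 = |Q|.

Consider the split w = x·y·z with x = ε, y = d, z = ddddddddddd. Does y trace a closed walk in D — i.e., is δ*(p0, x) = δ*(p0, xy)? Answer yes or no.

yes

State sequence: p0 -d-> p0

After x (step 0): p0. After xy (step 1): p0.
They match, so y = d drives D around a cycle from p0 back to itself; pumping y any number of times keeps D in p0 before reading z, and xyⁱz ∈ L(D) for every i ≥ 0.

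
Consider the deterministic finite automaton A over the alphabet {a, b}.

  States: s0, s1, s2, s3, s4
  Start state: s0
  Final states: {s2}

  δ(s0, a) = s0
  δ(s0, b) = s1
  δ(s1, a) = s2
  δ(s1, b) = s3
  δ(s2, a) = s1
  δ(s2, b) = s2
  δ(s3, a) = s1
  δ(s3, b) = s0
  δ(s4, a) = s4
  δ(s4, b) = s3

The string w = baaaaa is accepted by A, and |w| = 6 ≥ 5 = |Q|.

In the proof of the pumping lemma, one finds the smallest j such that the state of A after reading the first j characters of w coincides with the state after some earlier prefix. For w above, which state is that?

State sequence: s0 -b-> s1 -a-> s2 -a-> s1 -a-> s2 -a-> s1 -a-> s2
First repeat at step 3: s1 was already visited.

The earliest repeat is at step j = 3: A is in s1, which it already visited at step i = 1.

s1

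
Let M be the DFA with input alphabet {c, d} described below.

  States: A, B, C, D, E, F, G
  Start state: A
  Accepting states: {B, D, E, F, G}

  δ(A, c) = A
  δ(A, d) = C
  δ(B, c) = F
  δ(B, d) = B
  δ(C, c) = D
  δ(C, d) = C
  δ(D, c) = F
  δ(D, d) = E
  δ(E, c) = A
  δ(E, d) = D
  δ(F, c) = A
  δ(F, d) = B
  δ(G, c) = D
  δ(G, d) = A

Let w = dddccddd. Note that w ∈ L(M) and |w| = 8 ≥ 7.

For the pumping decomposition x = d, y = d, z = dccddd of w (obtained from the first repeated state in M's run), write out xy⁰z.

ddccddd

xy⁰z = xz = d·dccddd = ddccddd.
Reading y = d takes M from C back to C, so after x the machine is still in C, and z then leads to the accepting state B. Hence ddccddd ∈ L(M).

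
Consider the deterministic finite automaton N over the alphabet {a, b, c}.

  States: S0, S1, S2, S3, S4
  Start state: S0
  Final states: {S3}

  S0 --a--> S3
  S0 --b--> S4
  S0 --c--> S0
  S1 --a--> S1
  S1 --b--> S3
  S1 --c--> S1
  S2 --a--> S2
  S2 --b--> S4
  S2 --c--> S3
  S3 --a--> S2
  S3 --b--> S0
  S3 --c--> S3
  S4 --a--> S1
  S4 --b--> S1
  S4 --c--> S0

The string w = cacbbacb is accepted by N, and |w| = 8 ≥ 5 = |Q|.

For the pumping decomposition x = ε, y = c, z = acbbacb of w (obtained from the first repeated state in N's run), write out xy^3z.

xy^3z = ε·c·c·c·acbbacb = cccacbbacb.
Reading y = c takes N from S0 back to S0, so after x·y·y·y the machine is still in S0, and z then leads to the accepting state S3. Hence cccacbbacb ∈ L(N).

cccacbbacb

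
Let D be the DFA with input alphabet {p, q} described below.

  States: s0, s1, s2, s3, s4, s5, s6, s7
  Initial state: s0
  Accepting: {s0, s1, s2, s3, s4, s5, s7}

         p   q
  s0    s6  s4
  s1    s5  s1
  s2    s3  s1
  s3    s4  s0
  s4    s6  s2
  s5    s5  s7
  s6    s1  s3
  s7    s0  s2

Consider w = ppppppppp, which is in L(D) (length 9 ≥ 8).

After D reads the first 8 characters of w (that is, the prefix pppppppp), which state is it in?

s5

Run of D on the first 8 characters of w = p p p p p p p p:
  step 0: s0  (start)
  step 1: s6  (read p: s0→s6)
  step 2: s1  (read p: s6→s1)
  step 3: s5  (read p: s1→s5)
  step 4: s5  (read p: s5→s5)
  step 5: s5  (read p: s5→s5)
  step 6: s5  (read p: s5→s5)
  step 7: s5  (read p: s5→s5)
  step 8: s5  (read p: s5→s5)

After reading 8 characters, D is in state s5.
(This kind of state-tracing is the core of the pumping-lemma construction: with 8 states, pigeonhole forces a repeat within the first 8 steps.)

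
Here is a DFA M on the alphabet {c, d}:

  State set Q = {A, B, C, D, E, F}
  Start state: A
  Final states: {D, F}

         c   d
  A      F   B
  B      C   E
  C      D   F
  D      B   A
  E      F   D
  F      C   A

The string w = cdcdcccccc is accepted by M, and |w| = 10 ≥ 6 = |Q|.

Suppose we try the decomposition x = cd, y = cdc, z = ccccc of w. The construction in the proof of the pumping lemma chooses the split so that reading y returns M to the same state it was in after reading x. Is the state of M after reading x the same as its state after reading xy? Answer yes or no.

no

State sequence: A -c-> F -d-> A -c-> F -d-> A -c-> F

After x (step 2): A. After xy (step 5): F.
They differ (A ≠ F), so y is not a cycle from the state after x; this split is not the one the pumping-lemma construction produces, and pumping y need not keep the string in L(M).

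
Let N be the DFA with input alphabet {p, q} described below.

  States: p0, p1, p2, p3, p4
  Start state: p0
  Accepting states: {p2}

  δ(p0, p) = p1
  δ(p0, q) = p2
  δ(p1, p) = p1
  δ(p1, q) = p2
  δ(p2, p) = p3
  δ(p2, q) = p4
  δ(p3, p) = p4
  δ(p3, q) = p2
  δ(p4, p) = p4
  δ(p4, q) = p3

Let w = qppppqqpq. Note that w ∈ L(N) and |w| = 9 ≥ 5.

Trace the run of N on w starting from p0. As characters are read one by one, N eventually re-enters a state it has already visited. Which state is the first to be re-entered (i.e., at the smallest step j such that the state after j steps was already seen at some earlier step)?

p4

State sequence: p0 -q-> p2 -p-> p3 -p-> p4 -p-> p4 -p-> p4 -q-> p3 -q-> p2 -p-> p3 -q-> p2
First repeat at step 4: p4 was already visited.

The earliest repeat is at step j = 4: N is in p4, which it already visited at step i = 3.
Pumping length from the standard proof: p = 5 (the number of states). The repeated state found above gives |xy| = j ≤ 5 and |y| = j − i ≥ 1.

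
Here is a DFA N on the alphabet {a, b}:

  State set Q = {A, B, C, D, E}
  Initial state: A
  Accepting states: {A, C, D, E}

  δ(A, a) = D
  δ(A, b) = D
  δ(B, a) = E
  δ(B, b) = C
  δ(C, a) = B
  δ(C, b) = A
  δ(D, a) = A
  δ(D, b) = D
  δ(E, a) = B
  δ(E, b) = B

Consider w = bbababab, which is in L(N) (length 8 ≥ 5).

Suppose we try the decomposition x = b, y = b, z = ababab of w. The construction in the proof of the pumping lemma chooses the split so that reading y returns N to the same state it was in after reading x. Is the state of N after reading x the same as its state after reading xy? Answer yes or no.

yes

Run of N on the first 2 characters of w = b b:
  step 0: A  (start)
  step 1: D  (read b: A→D)
  step 2: D  (read b: D→D)

After x (step 1): D. After xy (step 2): D.
They match, so y = b drives N around a cycle from D back to itself; pumping y any number of times keeps N in D before reading z, and xyⁱz ∈ L(N) for every i ≥ 0.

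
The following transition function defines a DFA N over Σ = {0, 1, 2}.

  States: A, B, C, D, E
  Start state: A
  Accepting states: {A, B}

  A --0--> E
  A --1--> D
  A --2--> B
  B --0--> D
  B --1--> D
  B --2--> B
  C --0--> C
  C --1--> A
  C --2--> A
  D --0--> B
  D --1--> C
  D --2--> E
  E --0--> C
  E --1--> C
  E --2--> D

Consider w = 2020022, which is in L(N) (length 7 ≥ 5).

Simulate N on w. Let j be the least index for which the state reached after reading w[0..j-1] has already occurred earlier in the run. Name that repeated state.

C

State sequence: A -2-> B -0-> D -2-> E -0-> C -0-> C -2-> A -2-> B
First repeat at step 5: C was already visited.

The earliest repeat is at step j = 5: N is in C, which it already visited at step i = 4.
With |Q| = 5, pigeonhole forces a state repeat no later than step 5; the substring read between the first and second visits to that state can be pumped.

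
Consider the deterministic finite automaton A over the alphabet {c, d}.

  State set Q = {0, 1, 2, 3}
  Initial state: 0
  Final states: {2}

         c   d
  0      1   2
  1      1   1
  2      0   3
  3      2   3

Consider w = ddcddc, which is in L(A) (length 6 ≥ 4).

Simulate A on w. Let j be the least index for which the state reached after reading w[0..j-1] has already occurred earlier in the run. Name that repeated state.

2

Run of A on w = d d c d d c:
  step 0: 0  (start)
  step 1: 2  (read d: 0→2)
  step 2: 3  (read d: 2→3)
  step 3: 2  (read c: 3→2)   ← first repeat (2 seen earlier)
  step 4: 3  (read d: 2→3)
  step 5: 3  (read d: 3→3)
  step 6: 2  (read c: 3→2)

The earliest repeat is at step j = 3: A is in 2, which it already visited at step i = 1.
With |Q| = 4, pigeonhole forces a state repeat no later than step 4; the substring read between the first and second visits to that state can be pumped.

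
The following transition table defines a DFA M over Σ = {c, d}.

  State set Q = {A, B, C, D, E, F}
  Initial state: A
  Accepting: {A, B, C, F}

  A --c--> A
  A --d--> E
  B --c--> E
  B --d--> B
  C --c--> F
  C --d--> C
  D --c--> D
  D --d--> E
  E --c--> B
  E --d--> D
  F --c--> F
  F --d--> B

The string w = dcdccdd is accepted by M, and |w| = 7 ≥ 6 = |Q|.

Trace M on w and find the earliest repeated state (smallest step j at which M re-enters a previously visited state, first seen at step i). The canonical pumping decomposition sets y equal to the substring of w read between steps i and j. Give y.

d

State sequence: A -d-> E -c-> B -d-> B -c-> E -c-> B -d-> B -d-> B
First repeat at step 3: B was already visited.

So i = 2, j = 3, giving x = w[0:2] = dc, y = w[2:3] = d, z = w[3:7] = ccdd.
Check: |xy| = 3 ≤ 6 and |y| = 1 ≥ 1. Reading y takes M from B back to B, so every xyⁱz is accepted.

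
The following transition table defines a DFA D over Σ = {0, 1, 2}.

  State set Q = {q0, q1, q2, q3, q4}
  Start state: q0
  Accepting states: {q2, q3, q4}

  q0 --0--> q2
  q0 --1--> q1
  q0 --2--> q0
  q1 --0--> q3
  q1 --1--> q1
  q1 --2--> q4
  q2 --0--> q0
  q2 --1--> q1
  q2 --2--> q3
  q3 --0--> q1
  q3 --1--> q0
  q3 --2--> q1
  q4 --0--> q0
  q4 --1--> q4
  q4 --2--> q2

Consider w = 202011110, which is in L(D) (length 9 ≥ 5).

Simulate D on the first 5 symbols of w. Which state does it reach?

Run of D on the first 5 characters of w = 2 0 2 0 1:
  step 0: q0  (start)
  step 1: q0  (read 2: q0→q0)
  step 2: q2  (read 0: q0→q2)
  step 3: q3  (read 2: q2→q3)
  step 4: q1  (read 0: q3→q1)
  step 5: q1  (read 1: q1→q1)

After reading 5 characters, D is in state q1.

q1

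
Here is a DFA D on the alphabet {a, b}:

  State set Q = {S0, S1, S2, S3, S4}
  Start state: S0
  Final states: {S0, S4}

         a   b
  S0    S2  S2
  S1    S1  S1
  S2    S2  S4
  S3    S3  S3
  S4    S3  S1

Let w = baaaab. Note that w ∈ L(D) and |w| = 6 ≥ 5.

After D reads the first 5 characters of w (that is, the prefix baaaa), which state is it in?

State sequence: S0 -b-> S2 -a-> S2 -a-> S2 -a-> S2 -a-> S2

After reading 5 characters, D is in state S2.
(This kind of state-tracing is the core of the pumping-lemma construction: with 5 states, pigeonhole forces a repeat within the first 5 steps.)

S2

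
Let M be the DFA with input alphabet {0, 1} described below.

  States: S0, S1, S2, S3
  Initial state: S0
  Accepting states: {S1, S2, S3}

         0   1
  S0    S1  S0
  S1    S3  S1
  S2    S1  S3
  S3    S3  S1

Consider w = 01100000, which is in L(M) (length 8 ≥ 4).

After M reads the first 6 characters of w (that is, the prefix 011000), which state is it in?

Run of M on the first 6 characters of w = 0 1 1 0 0 0:
  step 0: S0  (start)
  step 1: S1  (read 0: S0→S1)
  step 2: S1  (read 1: S1→S1)
  step 3: S1  (read 1: S1→S1)
  step 4: S3  (read 0: S1→S3)
  step 5: S3  (read 0: S3→S3)
  step 6: S3  (read 0: S3→S3)

After reading 6 characters, M is in state S3.

S3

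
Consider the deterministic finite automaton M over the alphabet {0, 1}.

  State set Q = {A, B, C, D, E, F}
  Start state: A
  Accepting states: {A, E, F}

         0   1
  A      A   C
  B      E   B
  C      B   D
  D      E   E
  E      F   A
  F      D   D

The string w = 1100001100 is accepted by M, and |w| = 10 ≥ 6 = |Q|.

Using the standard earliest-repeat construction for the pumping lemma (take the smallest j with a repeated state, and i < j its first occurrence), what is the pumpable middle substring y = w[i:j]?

000

Run of M on w = 1 1 0 0 0 0 1 1 0 0:
  step 0: A  (start)
  step 1: C  (read 1: A→C)
  step 2: D  (read 1: C→D)
  step 3: E  (read 0: D→E)
  step 4: F  (read 0: E→F)
  step 5: D  (read 0: F→D)   ← first repeat (D seen earlier)
  step 6: E  (read 0: D→E)
  step 7: A  (read 1: E→A)
  step 8: C  (read 1: A→C)
  step 9: B  (read 0: C→B)
  step 10: E  (read 0: B→E)

So i = 2, j = 5, giving x = w[0:2] = 11, y = w[2:5] = 000, z = w[5:10] = 01100.
Check: |xy| = 5 ≤ 6 and |y| = 3 ≥ 1. Reading y takes M from D back to D, so every xyⁱz is accepted.
Since M has 6 states, any run of length ≥ 6 visits 6+1 states, so by pigeonhole some state repeats within the first 6 steps — that repeat gives the pumpable loop.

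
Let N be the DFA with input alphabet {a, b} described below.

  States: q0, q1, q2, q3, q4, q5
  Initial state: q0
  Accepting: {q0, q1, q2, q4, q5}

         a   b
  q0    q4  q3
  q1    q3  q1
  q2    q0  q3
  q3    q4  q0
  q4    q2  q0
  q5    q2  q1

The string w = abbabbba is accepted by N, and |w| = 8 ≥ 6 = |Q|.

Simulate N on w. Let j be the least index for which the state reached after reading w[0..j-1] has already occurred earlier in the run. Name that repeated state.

Run of N on w = a b b a b b b a:
  step 0: q0  (start)
  step 1: q4  (read a: q0→q4)
  step 2: q0  (read b: q4→q0)   ← first repeat (q0 seen earlier)
  step 3: q3  (read b: q0→q3)
  step 4: q4  (read a: q3→q4)
  step 5: q0  (read b: q4→q0)
  step 6: q3  (read b: q0→q3)
  step 7: q0  (read b: q3→q0)
  step 8: q4  (read a: q0→q4)

The earliest repeat is at step j = 2: N is in q0, which it already visited at step i = 0.
With |Q| = 6, pigeonhole forces a state repeat no later than step 6; the substring read between the first and second visits to that state can be pumped.

q0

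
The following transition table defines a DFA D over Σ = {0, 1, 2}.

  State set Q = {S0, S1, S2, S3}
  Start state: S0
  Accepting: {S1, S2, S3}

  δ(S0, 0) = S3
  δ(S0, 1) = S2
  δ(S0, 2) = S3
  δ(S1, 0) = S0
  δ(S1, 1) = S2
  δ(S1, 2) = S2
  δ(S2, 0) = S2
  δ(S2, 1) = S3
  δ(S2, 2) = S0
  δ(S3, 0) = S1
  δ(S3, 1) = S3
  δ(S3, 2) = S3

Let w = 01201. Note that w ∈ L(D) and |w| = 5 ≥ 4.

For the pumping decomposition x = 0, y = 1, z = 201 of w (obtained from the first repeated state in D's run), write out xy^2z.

011201

xy^2z = 0·1·1·201 = 011201.
Reading y = 1 takes D from S3 back to S3, so after x·y·y the machine is still in S3, and z then leads to the accepting state S2. Hence 011201 ∈ L(D).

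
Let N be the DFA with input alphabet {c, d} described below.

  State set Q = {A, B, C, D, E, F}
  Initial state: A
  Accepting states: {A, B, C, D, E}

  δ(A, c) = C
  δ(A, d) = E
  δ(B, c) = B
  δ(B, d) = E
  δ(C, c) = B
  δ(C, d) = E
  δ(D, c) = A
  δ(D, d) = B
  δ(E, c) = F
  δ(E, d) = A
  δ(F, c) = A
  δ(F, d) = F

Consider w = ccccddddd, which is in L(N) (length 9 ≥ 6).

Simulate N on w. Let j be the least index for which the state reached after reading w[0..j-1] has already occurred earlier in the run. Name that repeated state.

B

Run of N on w = c c c c d d d d d:
  step 0: A  (start)
  step 1: C  (read c: A→C)
  step 2: B  (read c: C→B)
  step 3: B  (read c: B→B)   ← first repeat (B seen earlier)
  step 4: B  (read c: B→B)
  step 5: E  (read d: B→E)
  step 6: A  (read d: E→A)
  step 7: E  (read d: A→E)
  step 8: A  (read d: E→A)
  step 9: E  (read d: A→E)

The earliest repeat is at step j = 3: N is in B, which it already visited at step i = 2.
With |Q| = 6, pigeonhole forces a state repeat no later than step 6; the substring read between the first and second visits to that state can be pumped.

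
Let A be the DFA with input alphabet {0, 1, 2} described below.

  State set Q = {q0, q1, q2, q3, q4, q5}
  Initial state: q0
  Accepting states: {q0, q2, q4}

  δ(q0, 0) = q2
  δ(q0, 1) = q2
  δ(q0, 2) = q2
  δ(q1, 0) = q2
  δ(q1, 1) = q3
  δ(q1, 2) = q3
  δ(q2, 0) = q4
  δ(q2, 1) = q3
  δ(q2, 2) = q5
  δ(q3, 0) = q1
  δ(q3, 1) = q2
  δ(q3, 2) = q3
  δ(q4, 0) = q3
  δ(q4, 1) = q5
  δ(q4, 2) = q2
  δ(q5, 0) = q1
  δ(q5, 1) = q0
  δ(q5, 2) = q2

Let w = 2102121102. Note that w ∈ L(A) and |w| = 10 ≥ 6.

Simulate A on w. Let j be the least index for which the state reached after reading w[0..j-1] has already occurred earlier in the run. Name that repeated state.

State sequence: q0 -2-> q2 -1-> q3 -0-> q1 -2-> q3 -1-> q2 -2-> q5 -1-> q0 -1-> q2 -0-> q4 -2-> q2
First repeat at step 4: q3 was already visited.

The earliest repeat is at step j = 4: A is in q3, which it already visited at step i = 2.
Pumping length from the standard proof: p = 6 (the number of states). The repeated state found above gives |xy| = j ≤ 6 and |y| = j − i ≥ 1.

q3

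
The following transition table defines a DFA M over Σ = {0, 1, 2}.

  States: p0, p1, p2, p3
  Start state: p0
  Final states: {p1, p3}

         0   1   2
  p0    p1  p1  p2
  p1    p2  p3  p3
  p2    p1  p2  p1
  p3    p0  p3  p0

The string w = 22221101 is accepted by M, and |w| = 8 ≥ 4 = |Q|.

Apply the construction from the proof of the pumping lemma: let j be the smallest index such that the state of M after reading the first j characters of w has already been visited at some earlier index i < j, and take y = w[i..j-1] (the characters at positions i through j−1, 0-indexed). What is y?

2222

State sequence: p0 -2-> p2 -2-> p1 -2-> p3 -2-> p0 -1-> p1 -1-> p3 -0-> p0 -1-> p1
First repeat at step 4: p0 was already visited.

So i = 0, j = 4, giving x = w[0:0] = ε, y = w[0:4] = 2222, z = w[4:8] = 1101.
Check: |xy| = 4 ≤ 4 and |y| = 4 ≥ 1. Reading y takes M from p0 back to p0, so every xyⁱz is accepted.
Pumping length from the standard proof: p = 4 (the number of states). The repeated state found above gives |xy| = j ≤ 4 and |y| = j − i ≥ 1.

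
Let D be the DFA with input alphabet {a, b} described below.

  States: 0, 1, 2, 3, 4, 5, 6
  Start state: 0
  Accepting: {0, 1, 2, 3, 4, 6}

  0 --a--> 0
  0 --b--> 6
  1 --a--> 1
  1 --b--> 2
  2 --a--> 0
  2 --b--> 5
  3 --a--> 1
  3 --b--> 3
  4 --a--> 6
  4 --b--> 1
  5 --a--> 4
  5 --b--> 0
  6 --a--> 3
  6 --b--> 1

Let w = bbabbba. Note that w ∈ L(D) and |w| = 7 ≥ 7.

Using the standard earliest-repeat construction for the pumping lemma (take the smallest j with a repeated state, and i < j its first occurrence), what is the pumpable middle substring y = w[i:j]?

a

State sequence: 0 -b-> 6 -b-> 1 -a-> 1 -b-> 2 -b-> 5 -b-> 0 -a-> 0
First repeat at step 3: 1 was already visited.

So i = 2, j = 3, giving x = w[0:2] = bb, y = w[2:3] = a, z = w[3:7] = bbba.
Check: |xy| = 3 ≤ 7 and |y| = 1 ≥ 1. Reading y takes D from 1 back to 1, so every xyⁱz is accepted.
Pumping length from the standard proof: p = 7 (the number of states). The repeated state found above gives |xy| = j ≤ 7 and |y| = j − i ≥ 1.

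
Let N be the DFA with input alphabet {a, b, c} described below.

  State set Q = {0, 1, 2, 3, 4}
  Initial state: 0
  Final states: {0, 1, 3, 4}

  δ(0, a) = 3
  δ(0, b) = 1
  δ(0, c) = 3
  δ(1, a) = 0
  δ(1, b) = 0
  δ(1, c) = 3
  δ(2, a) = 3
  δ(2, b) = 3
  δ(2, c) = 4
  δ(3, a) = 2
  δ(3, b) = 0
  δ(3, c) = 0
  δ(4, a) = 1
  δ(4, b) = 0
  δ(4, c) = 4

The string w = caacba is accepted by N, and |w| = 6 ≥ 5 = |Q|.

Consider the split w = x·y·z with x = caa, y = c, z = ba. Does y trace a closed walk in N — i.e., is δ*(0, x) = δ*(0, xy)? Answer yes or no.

Run of N on the first 4 characters of w = c a a c:
  step 0: 0  (start)
  step 1: 3  (read c: 0→3)
  step 2: 2  (read a: 3→2)
  step 3: 3  (read a: 2→3)
  step 4: 0  (read c: 3→0)

After x (step 3): 3. After xy (step 4): 0.
They differ (3 ≠ 0), so y is not a cycle from the state after x; this split is not the one the pumping-lemma construction produces, and pumping y need not keep the string in L(N).

no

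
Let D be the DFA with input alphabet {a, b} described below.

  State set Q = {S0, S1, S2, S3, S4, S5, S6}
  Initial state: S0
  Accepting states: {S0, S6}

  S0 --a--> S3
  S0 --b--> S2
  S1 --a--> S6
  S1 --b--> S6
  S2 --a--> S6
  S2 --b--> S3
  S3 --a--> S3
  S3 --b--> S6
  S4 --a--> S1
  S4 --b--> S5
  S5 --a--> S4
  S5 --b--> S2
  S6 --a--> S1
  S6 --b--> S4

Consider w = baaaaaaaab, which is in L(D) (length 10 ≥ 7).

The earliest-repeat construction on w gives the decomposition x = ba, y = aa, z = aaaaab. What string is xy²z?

xy^2z = ba·aa·aa·aaaaab = baaaaaaaaaab.
Reading y = aa takes D from S6 back to S6, so after x·y·y the machine is still in S6, and z then leads to the accepting state S6. Hence baaaaaaaaaab ∈ L(D).

baaaaaaaaaab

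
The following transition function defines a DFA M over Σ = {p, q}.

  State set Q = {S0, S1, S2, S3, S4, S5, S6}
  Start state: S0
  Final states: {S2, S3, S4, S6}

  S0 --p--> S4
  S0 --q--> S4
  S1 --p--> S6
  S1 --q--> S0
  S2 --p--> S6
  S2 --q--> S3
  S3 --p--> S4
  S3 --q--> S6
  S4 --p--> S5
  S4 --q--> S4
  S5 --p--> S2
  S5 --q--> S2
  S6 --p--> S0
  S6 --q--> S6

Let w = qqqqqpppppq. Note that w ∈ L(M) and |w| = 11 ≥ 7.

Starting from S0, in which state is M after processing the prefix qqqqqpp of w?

S2

State sequence: S0 -q-> S4 -q-> S4 -q-> S4 -q-> S4 -q-> S4 -p-> S5 -p-> S2

After reading 7 characters, M is in state S2.
(This kind of state-tracing is the core of the pumping-lemma construction: with 7 states, pigeonhole forces a repeat within the first 7 steps.)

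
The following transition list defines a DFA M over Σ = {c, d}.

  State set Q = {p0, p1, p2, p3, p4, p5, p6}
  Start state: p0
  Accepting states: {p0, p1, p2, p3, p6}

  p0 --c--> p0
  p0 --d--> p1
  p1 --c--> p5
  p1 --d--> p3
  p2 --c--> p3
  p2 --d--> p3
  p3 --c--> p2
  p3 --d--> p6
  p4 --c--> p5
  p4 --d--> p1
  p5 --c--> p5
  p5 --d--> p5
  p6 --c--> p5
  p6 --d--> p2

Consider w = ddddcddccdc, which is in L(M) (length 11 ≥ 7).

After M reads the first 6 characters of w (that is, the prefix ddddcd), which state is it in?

State sequence: p0 -d-> p1 -d-> p3 -d-> p6 -d-> p2 -c-> p3 -d-> p6

After reading 6 characters, M is in state p6.
(This kind of state-tracing is the core of the pumping-lemma construction: with 7 states, pigeonhole forces a repeat within the first 7 steps.)

p6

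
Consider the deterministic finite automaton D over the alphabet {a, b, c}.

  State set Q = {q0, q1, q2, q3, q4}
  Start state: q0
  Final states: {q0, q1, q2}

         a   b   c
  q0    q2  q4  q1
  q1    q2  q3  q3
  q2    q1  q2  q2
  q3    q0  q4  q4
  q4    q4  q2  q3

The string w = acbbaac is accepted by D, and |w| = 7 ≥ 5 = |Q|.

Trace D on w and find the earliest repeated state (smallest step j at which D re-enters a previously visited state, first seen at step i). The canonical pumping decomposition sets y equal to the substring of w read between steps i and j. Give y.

c

Run of D on w = a c b b a a c:
  step 0: q0  (start)
  step 1: q2  (read a: q0→q2)
  step 2: q2  (read c: q2→q2)   ← first repeat (q2 seen earlier)
  step 3: q2  (read b: q2→q2)
  step 4: q2  (read b: q2→q2)
  step 5: q1  (read a: q2→q1)
  step 6: q2  (read a: q1→q2)
  step 7: q2  (read c: q2→q2)

So i = 1, j = 2, giving x = w[0:1] = a, y = w[1:2] = c, z = w[2:7] = bbaac.
Check: |xy| = 2 ≤ 5 and |y| = 1 ≥ 1. Reading y takes D from q2 back to q2, so every xyⁱz is accepted.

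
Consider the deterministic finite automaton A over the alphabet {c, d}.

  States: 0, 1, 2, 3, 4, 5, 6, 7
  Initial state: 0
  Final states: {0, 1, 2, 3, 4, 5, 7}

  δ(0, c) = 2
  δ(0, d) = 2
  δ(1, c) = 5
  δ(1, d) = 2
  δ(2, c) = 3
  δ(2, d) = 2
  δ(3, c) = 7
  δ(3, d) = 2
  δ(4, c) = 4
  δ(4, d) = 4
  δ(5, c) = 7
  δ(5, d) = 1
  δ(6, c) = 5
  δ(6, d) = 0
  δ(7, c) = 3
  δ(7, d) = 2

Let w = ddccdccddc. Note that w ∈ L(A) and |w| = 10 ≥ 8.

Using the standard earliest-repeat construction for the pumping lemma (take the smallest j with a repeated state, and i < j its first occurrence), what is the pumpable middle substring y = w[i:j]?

Run of A on w = d d c c d c c d d c:
  step 0: 0  (start)
  step 1: 2  (read d: 0→2)
  step 2: 2  (read d: 2→2)   ← first repeat (2 seen earlier)
  step 3: 3  (read c: 2→3)
  step 4: 7  (read c: 3→7)
  step 5: 2  (read d: 7→2)
  step 6: 3  (read c: 2→3)
  step 7: 7  (read c: 3→7)
  step 8: 2  (read d: 7→2)
  step 9: 2  (read d: 2→2)
  step 10: 3  (read c: 2→3)

So i = 1, j = 2, giving x = w[0:1] = d, y = w[1:2] = d, z = w[2:10] = ccdccddc.
Check: |xy| = 2 ≤ 8 and |y| = 1 ≥ 1. Reading y takes A from 2 back to 2, so every xyⁱz is accepted.
With |Q| = 8, pigeonhole forces a state repeat no later than step 8; the substring read between the first and second visits to that state can be pumped.

d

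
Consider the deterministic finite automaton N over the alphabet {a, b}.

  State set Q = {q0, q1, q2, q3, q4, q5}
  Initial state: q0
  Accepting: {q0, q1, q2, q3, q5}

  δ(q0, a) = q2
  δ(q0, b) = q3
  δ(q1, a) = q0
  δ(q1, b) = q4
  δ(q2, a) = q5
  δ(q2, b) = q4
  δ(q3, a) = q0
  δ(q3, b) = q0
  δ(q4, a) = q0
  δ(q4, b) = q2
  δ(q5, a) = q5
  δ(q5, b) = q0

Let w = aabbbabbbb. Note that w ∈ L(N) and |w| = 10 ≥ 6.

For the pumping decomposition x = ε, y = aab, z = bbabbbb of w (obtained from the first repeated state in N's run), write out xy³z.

xy^3z = ε·aab·aab·aab·bbabbbb = aabaabaabbbabbbb.
Reading y = aab takes N from q0 back to q0, so after x·y·y·y the machine is still in q0, and z then leads to the accepting state q2. Hence aabaabaabbbabbbb ∈ L(N).

aabaabaabbbabbbb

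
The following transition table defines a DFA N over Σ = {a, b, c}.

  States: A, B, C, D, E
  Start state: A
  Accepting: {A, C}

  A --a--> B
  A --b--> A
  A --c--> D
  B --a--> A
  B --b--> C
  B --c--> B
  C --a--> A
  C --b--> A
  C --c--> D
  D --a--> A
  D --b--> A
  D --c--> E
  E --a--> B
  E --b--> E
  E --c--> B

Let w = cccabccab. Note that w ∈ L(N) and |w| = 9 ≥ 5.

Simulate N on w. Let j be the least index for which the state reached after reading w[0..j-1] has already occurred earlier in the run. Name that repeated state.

Run of N on w = c c c a b c c a b:
  step 0: A  (start)
  step 1: D  (read c: A→D)
  step 2: E  (read c: D→E)
  step 3: B  (read c: E→B)
  step 4: A  (read a: B→A)   ← first repeat (A seen earlier)
  step 5: A  (read b: A→A)
  step 6: D  (read c: A→D)
  step 7: E  (read c: D→E)
  step 8: B  (read a: E→B)
  step 9: C  (read b: B→C)

The earliest repeat is at step j = 4: N is in A, which it already visited at step i = 0.
The DFA has 5 states, so the proof of the pumping lemma guarantees a repeated state among the first 5+1 visited; the segment between the two visits is the pumpable y.

A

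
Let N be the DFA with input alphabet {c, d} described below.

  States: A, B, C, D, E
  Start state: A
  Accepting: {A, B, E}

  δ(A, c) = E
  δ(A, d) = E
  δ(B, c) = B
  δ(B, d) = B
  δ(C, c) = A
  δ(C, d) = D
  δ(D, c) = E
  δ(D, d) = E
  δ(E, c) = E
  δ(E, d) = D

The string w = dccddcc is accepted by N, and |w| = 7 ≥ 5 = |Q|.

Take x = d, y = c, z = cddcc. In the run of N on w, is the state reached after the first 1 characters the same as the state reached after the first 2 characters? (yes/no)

Run of N on the first 2 characters of w = d c:
  step 0: A  (start)
  step 1: E  (read d: A→E)
  step 2: E  (read c: E→E)

After x (step 1): E. After xy (step 2): E.
They match, so y = c drives N around a cycle from E back to itself; pumping y any number of times keeps N in E before reading z, and xyⁱz ∈ L(N) for every i ≥ 0.

yes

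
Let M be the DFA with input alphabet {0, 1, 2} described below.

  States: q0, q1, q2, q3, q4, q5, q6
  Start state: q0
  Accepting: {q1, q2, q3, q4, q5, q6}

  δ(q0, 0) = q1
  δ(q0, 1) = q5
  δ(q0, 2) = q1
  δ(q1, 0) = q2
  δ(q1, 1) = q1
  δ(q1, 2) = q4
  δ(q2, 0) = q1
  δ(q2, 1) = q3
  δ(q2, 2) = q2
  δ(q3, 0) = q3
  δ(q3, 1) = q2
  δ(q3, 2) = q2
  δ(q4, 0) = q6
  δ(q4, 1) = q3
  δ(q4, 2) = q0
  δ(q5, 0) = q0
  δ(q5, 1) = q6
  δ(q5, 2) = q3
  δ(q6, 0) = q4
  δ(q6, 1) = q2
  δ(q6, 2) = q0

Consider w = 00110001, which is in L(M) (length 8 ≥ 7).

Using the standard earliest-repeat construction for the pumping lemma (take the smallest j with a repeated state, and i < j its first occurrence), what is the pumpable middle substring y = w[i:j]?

11

State sequence: q0 -0-> q1 -0-> q2 -1-> q3 -1-> q2 -0-> q1 -0-> q2 -0-> q1 -1-> q1
First repeat at step 4: q2 was already visited.

So i = 2, j = 4, giving x = w[0:2] = 00, y = w[2:4] = 11, z = w[4:8] = 0001.
Check: |xy| = 4 ≤ 7 and |y| = 2 ≥ 1. Reading y takes M from q2 back to q2, so every xyⁱz is accepted.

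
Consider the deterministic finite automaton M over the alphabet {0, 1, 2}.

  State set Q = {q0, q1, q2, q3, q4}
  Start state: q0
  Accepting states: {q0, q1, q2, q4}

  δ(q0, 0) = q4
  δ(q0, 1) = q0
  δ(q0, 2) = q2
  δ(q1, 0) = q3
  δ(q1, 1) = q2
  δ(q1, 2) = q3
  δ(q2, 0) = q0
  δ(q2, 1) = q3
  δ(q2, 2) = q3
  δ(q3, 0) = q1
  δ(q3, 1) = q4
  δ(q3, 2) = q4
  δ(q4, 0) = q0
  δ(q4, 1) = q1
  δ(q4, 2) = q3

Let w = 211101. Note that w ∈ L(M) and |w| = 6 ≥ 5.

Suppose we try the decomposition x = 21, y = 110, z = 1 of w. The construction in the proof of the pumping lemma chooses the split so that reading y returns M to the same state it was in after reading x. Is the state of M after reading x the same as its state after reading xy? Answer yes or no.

yes

Run of M on the first 5 characters of w = 2 1 1 1 0:
  step 0: q0  (start)
  step 1: q2  (read 2: q0→q2)
  step 2: q3  (read 1: q2→q3)
  step 3: q4  (read 1: q3→q4)
  step 4: q1  (read 1: q4→q1)
  step 5: q3  (read 0: q1→q3)

After x (step 2): q3. After xy (step 5): q3.
They match, so y = 110 drives M around a cycle from q3 back to itself; pumping y any number of times keeps M in q3 before reading z, and xyⁱz ∈ L(M) for every i ≥ 0.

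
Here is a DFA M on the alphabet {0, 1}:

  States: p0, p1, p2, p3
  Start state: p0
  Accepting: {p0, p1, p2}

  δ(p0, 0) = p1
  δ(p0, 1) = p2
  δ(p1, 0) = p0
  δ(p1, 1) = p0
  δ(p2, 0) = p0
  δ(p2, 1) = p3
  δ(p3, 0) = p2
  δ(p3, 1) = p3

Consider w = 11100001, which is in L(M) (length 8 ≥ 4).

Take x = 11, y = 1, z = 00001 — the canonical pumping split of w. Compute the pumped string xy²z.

xy^2z = 11·1·1·00001 = 111100001.
Reading y = 1 takes M from p3 back to p3, so after x·y·y the machine is still in p3, and z then leads to the accepting state p2. Hence 111100001 ∈ L(M).

111100001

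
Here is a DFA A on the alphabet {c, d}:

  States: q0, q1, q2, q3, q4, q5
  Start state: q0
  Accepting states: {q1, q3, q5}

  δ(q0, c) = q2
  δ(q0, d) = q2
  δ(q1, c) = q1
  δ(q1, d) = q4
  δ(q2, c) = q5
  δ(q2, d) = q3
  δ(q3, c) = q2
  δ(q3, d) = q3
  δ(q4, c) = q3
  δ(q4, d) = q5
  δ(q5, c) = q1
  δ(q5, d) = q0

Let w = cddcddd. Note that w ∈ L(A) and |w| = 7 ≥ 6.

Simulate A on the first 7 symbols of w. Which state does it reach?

Run of A on the first 7 characters of w = c d d c d d d:
  step 0: q0  (start)
  step 1: q2  (read c: q0→q2)
  step 2: q3  (read d: q2→q3)
  step 3: q3  (read d: q3→q3)
  step 4: q2  (read c: q3→q2)
  step 5: q3  (read d: q2→q3)
  step 6: q3  (read d: q3→q3)
  step 7: q3  (read d: q3→q3)

After reading 7 characters, A is in state q3.
(This kind of state-tracing is the core of the pumping-lemma construction: with 6 states, pigeonhole forces a repeat within the first 6 steps.)

q3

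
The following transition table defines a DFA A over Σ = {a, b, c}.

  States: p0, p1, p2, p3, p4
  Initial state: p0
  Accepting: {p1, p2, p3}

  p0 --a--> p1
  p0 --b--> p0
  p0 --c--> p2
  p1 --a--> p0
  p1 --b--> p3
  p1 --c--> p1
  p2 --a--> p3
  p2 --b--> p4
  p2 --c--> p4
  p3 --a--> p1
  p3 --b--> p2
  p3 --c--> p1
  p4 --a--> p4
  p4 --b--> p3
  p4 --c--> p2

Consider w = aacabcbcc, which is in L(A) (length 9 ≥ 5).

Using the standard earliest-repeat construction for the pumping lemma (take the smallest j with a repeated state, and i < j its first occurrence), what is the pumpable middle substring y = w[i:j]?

aa

State sequence: p0 -a-> p1 -a-> p0 -c-> p2 -a-> p3 -b-> p2 -c-> p4 -b-> p3 -c-> p1 -c-> p1
First repeat at step 2: p0 was already visited.

So i = 0, j = 2, giving x = w[0:0] = ε, y = w[0:2] = aa, z = w[2:9] = cabcbcc.
Check: |xy| = 2 ≤ 5 and |y| = 2 ≥ 1. Reading y takes A from p0 back to p0, so every xyⁱz is accepted.
The DFA has 5 states, so the proof of the pumping lemma guarantees a repeated state among the first 5+1 visited; the segment between the two visits is the pumpable y.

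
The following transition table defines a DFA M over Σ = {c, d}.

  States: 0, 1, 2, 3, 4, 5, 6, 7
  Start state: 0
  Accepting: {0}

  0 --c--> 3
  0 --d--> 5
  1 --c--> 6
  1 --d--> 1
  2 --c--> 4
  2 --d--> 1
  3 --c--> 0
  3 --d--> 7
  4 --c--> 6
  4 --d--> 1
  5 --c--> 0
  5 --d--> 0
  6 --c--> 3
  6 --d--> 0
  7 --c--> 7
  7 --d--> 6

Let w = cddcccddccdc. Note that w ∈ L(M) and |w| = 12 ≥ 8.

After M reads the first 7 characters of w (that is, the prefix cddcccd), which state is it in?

7

State sequence: 0 -c-> 3 -d-> 7 -d-> 6 -c-> 3 -c-> 0 -c-> 3 -d-> 7

After reading 7 characters, M is in state 7.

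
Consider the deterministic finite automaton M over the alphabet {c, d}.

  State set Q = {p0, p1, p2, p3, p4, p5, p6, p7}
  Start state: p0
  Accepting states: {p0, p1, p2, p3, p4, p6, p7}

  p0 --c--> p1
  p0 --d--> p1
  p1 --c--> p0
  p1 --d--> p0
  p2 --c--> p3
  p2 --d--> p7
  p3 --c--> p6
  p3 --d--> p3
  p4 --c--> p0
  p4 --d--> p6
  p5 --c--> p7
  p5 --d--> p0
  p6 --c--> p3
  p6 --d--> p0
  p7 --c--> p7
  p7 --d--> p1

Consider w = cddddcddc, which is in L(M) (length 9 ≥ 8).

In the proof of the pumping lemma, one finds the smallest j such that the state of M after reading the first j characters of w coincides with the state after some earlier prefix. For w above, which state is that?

Run of M on w = c d d d d c d d c:
  step 0: p0  (start)
  step 1: p1  (read c: p0→p1)
  step 2: p0  (read d: p1→p0)   ← first repeat (p0 seen earlier)
  step 3: p1  (read d: p0→p1)
  step 4: p0  (read d: p1→p0)
  step 5: p1  (read d: p0→p1)
  step 6: p0  (read c: p1→p0)
  step 7: p1  (read d: p0→p1)
  step 8: p0  (read d: p1→p0)
  step 9: p1  (read c: p0→p1)

The earliest repeat is at step j = 2: M is in p0, which it already visited at step i = 0.

p0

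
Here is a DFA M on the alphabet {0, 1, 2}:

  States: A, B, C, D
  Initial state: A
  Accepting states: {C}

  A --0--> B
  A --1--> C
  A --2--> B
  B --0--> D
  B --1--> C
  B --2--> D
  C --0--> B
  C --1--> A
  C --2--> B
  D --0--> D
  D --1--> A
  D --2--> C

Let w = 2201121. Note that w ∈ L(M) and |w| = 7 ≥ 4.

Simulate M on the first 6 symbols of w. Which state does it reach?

B

Run of M on the first 6 characters of w = 2 2 0 1 1 2:
  step 0: A  (start)
  step 1: B  (read 2: A→B)
  step 2: D  (read 2: B→D)
  step 3: D  (read 0: D→D)
  step 4: A  (read 1: D→A)
  step 5: C  (read 1: A→C)
  step 6: B  (read 2: C→B)

After reading 6 characters, M is in state B.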